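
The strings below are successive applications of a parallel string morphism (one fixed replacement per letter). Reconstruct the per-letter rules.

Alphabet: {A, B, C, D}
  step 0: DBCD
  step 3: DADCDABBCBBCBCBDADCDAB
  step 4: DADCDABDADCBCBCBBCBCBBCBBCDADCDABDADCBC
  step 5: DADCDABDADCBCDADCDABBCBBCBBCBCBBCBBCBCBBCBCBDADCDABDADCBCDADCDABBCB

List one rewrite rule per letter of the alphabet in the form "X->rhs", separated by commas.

  step 4 ⇒ step 5: DADCDABDADCBCBCBBCBCBBCBBCDADCDABDADCBC ⇒ DA·DC·DA·B·DA·DC·BC·DA·DC·DA·B·BC·B·BC·B·BC·BC·B·BC·B·BC·BC·B·BC·BC·B·DA·DC·DA·B·DA·DC·BC·DA·DC·DA·B·BC·B
    A ↦ DC
    B ↦ BC
    C ↦ B
    D ↦ DA

A->DC, B->BC, C->B, D->DA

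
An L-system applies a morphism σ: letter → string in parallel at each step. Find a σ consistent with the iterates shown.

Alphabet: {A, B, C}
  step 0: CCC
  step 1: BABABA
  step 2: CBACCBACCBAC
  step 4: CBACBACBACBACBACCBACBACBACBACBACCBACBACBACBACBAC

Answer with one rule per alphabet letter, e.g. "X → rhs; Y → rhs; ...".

A->C, B->CBA, C->BA

  step 1 ⇒ step 2: BABABA ⇒ CBA·C·CBA·C·CBA·C
    A ↦ C
    B ↦ CBA
  step 0 ⇒ step 1: CCC ⇒ BA·BA·BA
    C ↦ BA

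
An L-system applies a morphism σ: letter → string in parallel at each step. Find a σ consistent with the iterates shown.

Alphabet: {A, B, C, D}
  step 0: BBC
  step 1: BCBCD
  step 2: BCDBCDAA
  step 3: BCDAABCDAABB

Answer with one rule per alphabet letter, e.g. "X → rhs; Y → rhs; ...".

  step 2 ⇒ step 3: BCDBCDAA ⇒ BC·D·AA·BC·D·AA·B·B
    A ↦ B
    B ↦ BC
    C ↦ D
    D ↦ AA

A->B, B->BC, C->D, D->AA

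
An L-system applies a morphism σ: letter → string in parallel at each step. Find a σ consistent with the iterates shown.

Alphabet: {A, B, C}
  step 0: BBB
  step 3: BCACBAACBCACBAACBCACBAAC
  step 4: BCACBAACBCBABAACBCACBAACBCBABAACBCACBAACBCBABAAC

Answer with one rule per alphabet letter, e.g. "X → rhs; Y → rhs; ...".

  step 3 ⇒ step 4: BCACBAACBCACBAACBCACBAAC ⇒ BC·AC·BA·AC·BC·BA·BA·AC·BC·AC·BA·AC·BC·BA·BA·AC·BC·AC·BA·AC·BC·BA·BA·AC
    A ↦ BA
    B ↦ BC
    C ↦ AC

A->BA, B->BC, C->AC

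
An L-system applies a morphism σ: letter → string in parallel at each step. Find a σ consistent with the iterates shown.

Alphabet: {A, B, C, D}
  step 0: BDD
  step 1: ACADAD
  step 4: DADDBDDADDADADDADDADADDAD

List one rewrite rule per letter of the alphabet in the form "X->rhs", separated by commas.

A->D, B->AC, C->BD, D->AD

  step 0 ⇒ step 1: BDD ⇒ AC·AD·AD
    B ↦ AC
    D ↦ AD
    A ↦ D  (constrained at step 1)
    C ↦ BD  (constrained at step 1)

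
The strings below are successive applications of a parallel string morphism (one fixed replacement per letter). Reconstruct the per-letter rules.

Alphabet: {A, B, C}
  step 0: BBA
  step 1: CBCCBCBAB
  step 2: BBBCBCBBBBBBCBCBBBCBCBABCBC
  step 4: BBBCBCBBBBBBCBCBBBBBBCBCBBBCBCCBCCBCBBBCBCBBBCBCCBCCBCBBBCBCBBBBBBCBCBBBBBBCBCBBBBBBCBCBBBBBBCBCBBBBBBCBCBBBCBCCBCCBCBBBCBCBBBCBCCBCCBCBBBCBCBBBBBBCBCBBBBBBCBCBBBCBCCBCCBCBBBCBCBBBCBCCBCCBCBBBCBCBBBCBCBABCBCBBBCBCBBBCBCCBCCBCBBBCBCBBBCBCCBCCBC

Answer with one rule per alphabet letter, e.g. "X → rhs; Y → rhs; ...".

A->BAB, B->CBC, C->BBB

  step 1 ⇒ step 2: CBCCBCBAB ⇒ BBB·CBC·BBB·BBB·CBC·BBB·CBC·BAB·CBC
    A ↦ BAB
    B ↦ CBC
    C ↦ BBB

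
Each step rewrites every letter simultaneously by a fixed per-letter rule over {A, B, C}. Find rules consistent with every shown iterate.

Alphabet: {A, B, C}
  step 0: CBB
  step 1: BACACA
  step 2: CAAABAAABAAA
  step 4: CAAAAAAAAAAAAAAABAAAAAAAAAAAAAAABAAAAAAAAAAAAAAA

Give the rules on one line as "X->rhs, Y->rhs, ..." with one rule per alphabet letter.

A->AA, B->CA, C->BA

  step 1 ⇒ step 2: BACACA ⇒ CA·AA·BA·AA·BA·AA
    A ↦ AA
    B ↦ CA
    C ↦ BA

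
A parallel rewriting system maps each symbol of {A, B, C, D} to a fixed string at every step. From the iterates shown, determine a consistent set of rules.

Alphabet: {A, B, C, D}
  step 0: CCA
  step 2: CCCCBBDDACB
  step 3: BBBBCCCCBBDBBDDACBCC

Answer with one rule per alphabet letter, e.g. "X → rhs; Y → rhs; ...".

  step 2 ⇒ step 3: CCCCBBDDACB ⇒ B·B·B·B·CC·CC·BBD·BBD·DAC·B·CC
    A ↦ DAC
    B ↦ CC
    C ↦ B
    D ↦ BBD

A->DAC, B->CC, C->B, D->BBD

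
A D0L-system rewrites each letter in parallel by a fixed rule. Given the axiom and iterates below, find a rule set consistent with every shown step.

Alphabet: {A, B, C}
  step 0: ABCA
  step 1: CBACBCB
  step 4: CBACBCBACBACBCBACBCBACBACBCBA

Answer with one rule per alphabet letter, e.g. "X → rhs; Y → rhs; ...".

A->CB, B->A, C->CB

  step 0 ⇒ step 1: ABCA ⇒ CB·A·CB·CB
    A ↦ CB
    B ↦ A
    C ↦ CB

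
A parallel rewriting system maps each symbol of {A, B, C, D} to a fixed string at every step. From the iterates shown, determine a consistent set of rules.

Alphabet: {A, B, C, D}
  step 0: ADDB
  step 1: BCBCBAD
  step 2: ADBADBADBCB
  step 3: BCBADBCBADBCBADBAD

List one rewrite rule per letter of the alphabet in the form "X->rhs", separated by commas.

A->B, B->AD, C->B, D->CB

  step 2 ⇒ step 3: ADBADBADBCB ⇒ B·CB·AD·B·CB·AD·B·CB·AD·B·AD
    A ↦ B
    B ↦ AD
    C ↦ B
    D ↦ CB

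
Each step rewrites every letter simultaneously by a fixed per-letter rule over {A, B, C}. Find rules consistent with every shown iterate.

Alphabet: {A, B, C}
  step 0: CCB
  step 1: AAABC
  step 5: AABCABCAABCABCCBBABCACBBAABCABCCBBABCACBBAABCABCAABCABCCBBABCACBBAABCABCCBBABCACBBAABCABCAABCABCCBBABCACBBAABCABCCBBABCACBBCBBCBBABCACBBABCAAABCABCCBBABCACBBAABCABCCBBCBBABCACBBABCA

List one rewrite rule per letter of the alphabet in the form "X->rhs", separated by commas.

  step 0 ⇒ step 1: CCB ⇒ A·A·ABC
    B ↦ ABC
    C ↦ A
    A ↦ CBB  (constrained at step 1)

A->CBB, B->ABC, C->A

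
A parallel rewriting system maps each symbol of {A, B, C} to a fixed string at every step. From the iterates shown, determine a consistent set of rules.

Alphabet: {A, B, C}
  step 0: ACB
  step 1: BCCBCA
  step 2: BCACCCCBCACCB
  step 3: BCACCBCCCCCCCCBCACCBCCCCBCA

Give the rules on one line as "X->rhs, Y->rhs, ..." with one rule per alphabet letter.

A->B, B->BCA, C->CC

  step 2 ⇒ step 3: BCACCCCBCACCB ⇒ BCA·CC·B·CC·CC·CC·CC·BCA·CC·B·CC·CC·BCA
    A ↦ B
    B ↦ BCA
    C ↦ CC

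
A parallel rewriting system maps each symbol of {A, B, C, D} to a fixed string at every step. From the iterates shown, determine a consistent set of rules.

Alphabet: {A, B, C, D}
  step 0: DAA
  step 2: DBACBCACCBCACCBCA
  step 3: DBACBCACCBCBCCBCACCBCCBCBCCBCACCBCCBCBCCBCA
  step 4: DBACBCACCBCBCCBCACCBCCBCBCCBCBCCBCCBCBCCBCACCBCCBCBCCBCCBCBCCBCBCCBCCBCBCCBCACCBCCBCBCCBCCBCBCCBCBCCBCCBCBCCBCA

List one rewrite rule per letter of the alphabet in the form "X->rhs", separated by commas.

  step 3 ⇒ step 4: DBACBCACCBCBCCBCACCBCCBCBCCBCACCBCCBCBCCBCA ⇒ DBA·CB·CA·CCB·CB·CCB·CA·CCB·CCB·CB·CCB·CB·CCB·CCB·CB·CCB·CA·CCB·CCB·CB·CCB·CCB·CB·CCB·CB·CCB·CCB·CB·CCB·CA·CCB·CCB·CB·CCB·CCB·CB·CCB·CB·CCB·CCB·CB·CCB·CA
    A ↦ CA
    B ↦ CB
    C ↦ CCB
    D ↦ DBA

A->CA, B->CB, C->CCB, D->DBA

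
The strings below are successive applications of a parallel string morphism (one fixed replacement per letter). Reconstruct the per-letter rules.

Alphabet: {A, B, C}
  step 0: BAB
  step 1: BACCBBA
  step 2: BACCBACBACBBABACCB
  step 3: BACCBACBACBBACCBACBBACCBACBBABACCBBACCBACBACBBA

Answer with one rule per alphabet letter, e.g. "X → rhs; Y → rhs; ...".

  step 2 ⇒ step 3: BACCBACBACBBABACCB ⇒ BA·CCB·ACB·ACB·BA·CCB·ACB·BA·CCB·ACB·BA·BA·CCB·BA·CCB·ACB·ACB·BA
    A ↦ CCB
    B ↦ BA
    C ↦ ACB

A->CCB, B->BA, C->ACB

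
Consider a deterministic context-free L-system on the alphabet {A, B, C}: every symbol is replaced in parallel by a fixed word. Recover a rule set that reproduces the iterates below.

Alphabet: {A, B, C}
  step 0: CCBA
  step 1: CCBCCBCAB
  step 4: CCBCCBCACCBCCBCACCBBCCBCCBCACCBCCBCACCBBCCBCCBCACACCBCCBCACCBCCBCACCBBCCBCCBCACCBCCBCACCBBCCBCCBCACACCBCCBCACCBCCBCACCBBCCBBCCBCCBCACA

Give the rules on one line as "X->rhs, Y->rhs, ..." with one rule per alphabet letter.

A->B, B->CA, C->CCB

  step 0 ⇒ step 1: CCBA ⇒ CCB·CCB·CA·B
    A ↦ B
    B ↦ CA
    C ↦ CCB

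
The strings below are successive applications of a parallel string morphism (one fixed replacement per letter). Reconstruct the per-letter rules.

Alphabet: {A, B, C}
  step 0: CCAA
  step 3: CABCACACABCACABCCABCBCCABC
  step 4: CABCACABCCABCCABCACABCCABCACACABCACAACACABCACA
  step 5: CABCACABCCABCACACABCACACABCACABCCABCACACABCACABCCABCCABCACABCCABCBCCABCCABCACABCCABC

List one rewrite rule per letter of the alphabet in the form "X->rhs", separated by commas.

A->BC, B->A, C->CA

  step 4 ⇒ step 5: CABCACABCCABCCABCACABCCABCACACABCACAACACABCACA ⇒ CA·BC·A·CA·BC·CA·BC·A·CA·CA·BC·A·CA·CA·BC·A·CA·BC·CA·BC·A·CA·CA·BC·A·CA·BC·CA·BC·CA·BC·A·CA·BC·CA·BC·BC·CA·BC·CA·BC·A·CA·BC·CA·BC
    A ↦ BC
    B ↦ A
    C ↦ CA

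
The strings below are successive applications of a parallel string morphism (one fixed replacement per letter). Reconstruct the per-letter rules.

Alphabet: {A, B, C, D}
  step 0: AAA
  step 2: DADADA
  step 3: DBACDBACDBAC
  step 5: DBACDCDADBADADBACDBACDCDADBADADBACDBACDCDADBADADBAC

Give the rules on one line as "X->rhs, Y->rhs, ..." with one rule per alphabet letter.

  step 2 ⇒ step 3: DADADA ⇒ DBA·C·DBA·C·DBA·C
    A ↦ C
    D ↦ DBA
    B ↦ CD  (constrained at step 3)
    C ↦ DA  (constrained at step 3)

A->C, B->CD, C->DA, D->DBA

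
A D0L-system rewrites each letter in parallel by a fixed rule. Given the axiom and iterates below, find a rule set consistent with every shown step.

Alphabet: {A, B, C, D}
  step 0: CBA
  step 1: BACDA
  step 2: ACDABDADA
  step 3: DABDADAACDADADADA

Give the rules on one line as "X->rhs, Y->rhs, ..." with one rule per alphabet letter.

  step 2 ⇒ step 3: ACDABDADA ⇒ DA·B·DA·DA·AC·DA·DA·DA·DA
    A ↦ DA
    B ↦ AC
    C ↦ B
    D ↦ DA

A->DA, B->AC, C->B, D->DA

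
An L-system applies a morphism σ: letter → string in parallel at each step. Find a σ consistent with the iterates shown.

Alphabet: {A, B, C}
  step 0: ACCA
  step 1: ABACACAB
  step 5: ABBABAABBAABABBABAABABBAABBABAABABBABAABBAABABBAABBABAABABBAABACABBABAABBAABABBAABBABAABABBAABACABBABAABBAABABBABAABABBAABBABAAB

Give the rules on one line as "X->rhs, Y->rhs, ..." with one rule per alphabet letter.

A->AB, B->BA, C->AC

  step 0 ⇒ step 1: ACCA ⇒ AB·AC·AC·AB
    A ↦ AB
    C ↦ AC
    B ↦ BA  (constrained at step 1)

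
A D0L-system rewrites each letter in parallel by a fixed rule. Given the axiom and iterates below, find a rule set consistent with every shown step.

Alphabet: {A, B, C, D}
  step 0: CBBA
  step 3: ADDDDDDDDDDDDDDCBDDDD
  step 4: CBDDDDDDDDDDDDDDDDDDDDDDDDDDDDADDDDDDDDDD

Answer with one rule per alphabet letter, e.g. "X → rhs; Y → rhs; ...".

  step 3 ⇒ step 4: ADDDDDDDDDDDDDDCBDDDD ⇒ CB·DD·DD·DD·DD·DD·DD·DD·DD·DD·DD·DD·DD·DD·DD·AD·D·DD·DD·DD·DD
    A ↦ CB
    B ↦ D
    C ↦ AD
    D ↦ DD

A->CB, B->D, C->AD, D->DD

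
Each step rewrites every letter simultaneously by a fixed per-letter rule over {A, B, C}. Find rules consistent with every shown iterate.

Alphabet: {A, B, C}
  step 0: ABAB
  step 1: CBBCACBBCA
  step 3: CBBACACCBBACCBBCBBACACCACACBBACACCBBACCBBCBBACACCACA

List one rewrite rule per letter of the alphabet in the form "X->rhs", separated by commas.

A->CBB, B->CA, C->AC

  step 0 ⇒ step 1: ABAB ⇒ CBB·CA·CBB·CA
    A ↦ CBB
    B ↦ CA
    C ↦ AC  (constrained at step 1)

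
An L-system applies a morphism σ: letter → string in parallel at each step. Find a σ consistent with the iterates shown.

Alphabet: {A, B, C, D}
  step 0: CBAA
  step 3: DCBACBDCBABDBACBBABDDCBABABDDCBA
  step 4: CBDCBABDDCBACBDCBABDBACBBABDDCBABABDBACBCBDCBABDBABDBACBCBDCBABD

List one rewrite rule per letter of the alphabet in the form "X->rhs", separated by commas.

A->BD, B->BA, C->DC, D->CB

  step 3 ⇒ step 4: DCBACBDCBABDBACBBABDDCBABABDDCBA ⇒ CB·DC·BA·BD·DC·BA·CB·DC·BA·BD·BA·CB·BA·BD·DC·BA·BA·BD·BA·CB·CB·DC·BA·BD·BA·BD·BA·CB·CB·DC·BA·BD
    A ↦ BD
    B ↦ BA
    C ↦ DC
    D ↦ CB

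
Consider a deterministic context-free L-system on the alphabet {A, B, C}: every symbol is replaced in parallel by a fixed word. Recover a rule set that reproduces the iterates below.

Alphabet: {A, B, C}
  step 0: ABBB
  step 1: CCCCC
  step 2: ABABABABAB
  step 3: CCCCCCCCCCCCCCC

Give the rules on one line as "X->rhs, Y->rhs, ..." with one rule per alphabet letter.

A->CC, B->C, C->AB

  step 2 ⇒ step 3: ABABABABAB ⇒ CC·C·CC·C·CC·C·CC·C·CC·C
    A ↦ CC
    B ↦ C
  step 1 ⇒ step 2: CCCCC ⇒ AB·AB·AB·AB·AB
    C ↦ AB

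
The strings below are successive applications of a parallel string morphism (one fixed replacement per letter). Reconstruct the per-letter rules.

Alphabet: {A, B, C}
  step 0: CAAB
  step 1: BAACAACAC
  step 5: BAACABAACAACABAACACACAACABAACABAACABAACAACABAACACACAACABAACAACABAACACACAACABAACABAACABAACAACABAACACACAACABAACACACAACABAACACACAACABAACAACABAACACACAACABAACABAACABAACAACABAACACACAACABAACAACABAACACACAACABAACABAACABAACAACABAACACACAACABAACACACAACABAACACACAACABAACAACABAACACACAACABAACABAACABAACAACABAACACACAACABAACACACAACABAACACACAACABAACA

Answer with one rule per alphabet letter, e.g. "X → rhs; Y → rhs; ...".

  step 0 ⇒ step 1: CAAB ⇒ BA·ACA·ACA·C
    A ↦ ACA
    B ↦ C
    C ↦ BA

A->ACA, B->C, C->BA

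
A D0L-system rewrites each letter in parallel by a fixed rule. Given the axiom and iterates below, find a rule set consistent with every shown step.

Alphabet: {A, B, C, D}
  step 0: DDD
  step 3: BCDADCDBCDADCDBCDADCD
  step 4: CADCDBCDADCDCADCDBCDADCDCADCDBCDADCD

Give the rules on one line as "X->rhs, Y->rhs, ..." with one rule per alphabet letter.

A->B, B->C, C->AD, D->CD

  step 3 ⇒ step 4: BCDADCDBCDADCDBCDADCD ⇒ C·AD·CD·B·CD·AD·CD·C·AD·CD·B·CD·AD·CD·C·AD·CD·B·CD·AD·CD
    A ↦ B
    B ↦ C
    C ↦ AD
    D ↦ CD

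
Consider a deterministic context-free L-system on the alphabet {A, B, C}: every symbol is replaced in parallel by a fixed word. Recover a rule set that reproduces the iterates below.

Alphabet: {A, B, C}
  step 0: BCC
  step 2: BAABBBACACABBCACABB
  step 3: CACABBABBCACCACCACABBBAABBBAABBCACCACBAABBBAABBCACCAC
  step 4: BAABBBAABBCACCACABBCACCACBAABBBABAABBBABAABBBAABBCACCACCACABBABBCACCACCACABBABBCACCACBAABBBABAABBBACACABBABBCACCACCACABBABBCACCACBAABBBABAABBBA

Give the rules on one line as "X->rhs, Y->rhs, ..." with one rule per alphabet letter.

A->ABB, B->CAC, C->BA

  step 3 ⇒ step 4: CACABBABBCACCACCACABBBAABBBAABBCACCACBAABBBAABBCACCAC ⇒ BA·ABB·BA·ABB·CAC·CAC·ABB·CAC·CAC·BA·ABB·BA·BA·ABB·BA·BA·ABB·BA·ABB·CAC·CAC·CAC·ABB·ABB·CAC·CAC·CAC·ABB·ABB·CAC·CAC·BA·ABB·BA·BA·ABB·BA·CAC·ABB·ABB·CAC·CAC·CAC·ABB·ABB·CAC·CAC·BA·ABB·BA·BA·ABB·BA
    A ↦ ABB
    B ↦ CAC
    C ↦ BA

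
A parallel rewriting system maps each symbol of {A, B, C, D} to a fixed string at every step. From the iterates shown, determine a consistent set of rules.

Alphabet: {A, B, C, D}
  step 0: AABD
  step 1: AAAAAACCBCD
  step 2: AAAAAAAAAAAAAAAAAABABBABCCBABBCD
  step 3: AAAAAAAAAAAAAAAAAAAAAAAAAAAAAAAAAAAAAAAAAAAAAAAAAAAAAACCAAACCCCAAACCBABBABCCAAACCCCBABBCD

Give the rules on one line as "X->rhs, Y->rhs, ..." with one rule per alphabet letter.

A->AAA, B->CC, C->BAB, D->BCD

  step 2 ⇒ step 3: AAAAAAAAAAAAAAAAAABABBABCCBABBCD ⇒ AAA·AAA·AAA·AAA·AAA·AAA·AAA·AAA·AAA·AAA·AAA·AAA·AAA·AAA·AAA·AAA·AAA·AAA·CC·AAA·CC·CC·AAA·CC·BAB·BAB·CC·AAA·CC·CC·BAB·BCD
    A ↦ AAA
    B ↦ CC
    C ↦ BAB
    D ↦ BCD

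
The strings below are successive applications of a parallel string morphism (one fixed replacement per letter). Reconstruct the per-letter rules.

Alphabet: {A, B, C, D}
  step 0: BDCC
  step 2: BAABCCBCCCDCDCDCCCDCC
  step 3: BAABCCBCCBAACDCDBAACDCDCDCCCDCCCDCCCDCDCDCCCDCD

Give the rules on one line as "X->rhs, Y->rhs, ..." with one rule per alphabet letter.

  step 2 ⇒ step 3: BAABCCBCCCDCDCDCCCDCC ⇒ BAA·BCC·BCC·BAA·CD·CD·BAA·CD·CD·CD·CC·CD·CC·CD·CC·CD·CD·CD·CC·CD·CD
    A ↦ BCC
    B ↦ BAA
    C ↦ CD
    D ↦ CC

A->BCC, B->BAA, C->CD, D->CC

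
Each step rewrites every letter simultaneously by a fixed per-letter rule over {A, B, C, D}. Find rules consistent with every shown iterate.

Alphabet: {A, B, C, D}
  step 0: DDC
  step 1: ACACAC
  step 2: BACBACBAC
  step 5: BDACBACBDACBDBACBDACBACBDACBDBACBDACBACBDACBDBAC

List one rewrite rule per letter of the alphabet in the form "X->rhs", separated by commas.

  step 1 ⇒ step 2: ACACAC ⇒ B·AC·B·AC·B·AC
    A ↦ B
    C ↦ AC
    B ↦ BD  (constrained at step 2)
  step 0 ⇒ step 1: DDC ⇒ AC·AC·AC
    D ↦ AC

A->B, B->BD, C->AC, D->AC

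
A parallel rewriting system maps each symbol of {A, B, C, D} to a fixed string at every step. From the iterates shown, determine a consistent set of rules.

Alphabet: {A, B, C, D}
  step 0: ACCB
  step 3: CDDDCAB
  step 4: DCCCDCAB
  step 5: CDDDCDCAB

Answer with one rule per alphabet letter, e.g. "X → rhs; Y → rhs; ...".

  step 4 ⇒ step 5: DCCCDCAB ⇒ C·D·D·D·C·D·C·AB
    A ↦ C
    B ↦ AB
    C ↦ D
    D ↦ C

A->C, B->AB, C->D, D->C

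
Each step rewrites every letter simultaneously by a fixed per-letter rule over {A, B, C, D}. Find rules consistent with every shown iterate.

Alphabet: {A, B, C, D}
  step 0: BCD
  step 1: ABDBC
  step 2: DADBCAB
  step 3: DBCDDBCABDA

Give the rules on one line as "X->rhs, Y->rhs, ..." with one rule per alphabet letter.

A->D, B->A, C->B, D->DBC

  step 2 ⇒ step 3: DADBCAB ⇒ DBC·D·DBC·A·B·D·A
    A ↦ D
    B ↦ A
    C ↦ B
    D ↦ DBC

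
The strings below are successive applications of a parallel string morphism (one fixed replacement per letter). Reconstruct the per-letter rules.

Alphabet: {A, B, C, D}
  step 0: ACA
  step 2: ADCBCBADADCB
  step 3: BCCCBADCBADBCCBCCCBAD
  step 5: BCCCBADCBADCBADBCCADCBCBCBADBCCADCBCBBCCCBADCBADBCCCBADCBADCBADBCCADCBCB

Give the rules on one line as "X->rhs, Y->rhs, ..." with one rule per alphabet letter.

  step 2 ⇒ step 3: ADCBCBADADCB ⇒ BC·C·CB·AD·CB·AD·BC·C·BC·C·CB·AD
    A ↦ BC
    B ↦ AD
    C ↦ CB
    D ↦ C

A->BC, B->AD, C->CB, D->C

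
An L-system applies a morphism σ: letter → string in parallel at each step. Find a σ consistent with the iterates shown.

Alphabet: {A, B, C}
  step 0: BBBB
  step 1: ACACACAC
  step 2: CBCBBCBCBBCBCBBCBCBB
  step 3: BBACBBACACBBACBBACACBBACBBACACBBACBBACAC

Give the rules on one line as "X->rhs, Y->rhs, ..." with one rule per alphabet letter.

  step 2 ⇒ step 3: CBCBBCBCBBCBCBBCBCBB ⇒ BB·AC·BB·AC·AC·BB·AC·BB·AC·AC·BB·AC·BB·AC·AC·BB·AC·BB·AC·AC
    B ↦ AC
    C ↦ BB
  step 1 ⇒ step 2: ACACACAC ⇒ CBC·BB·CBC·BB·CBC·BB·CBC·BB
    A ↦ CBC

A->CBC, B->AC, C->BB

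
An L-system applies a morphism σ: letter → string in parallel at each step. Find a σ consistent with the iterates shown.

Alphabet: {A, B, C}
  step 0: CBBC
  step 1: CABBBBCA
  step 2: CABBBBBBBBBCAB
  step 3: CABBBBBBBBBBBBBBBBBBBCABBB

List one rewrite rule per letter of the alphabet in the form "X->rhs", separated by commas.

  step 2 ⇒ step 3: CABBBBBBBBBCAB ⇒ CA·B·BB·BB·BB·BB·BB·BB·BB·BB·BB·CA·B·BB
    A ↦ B
    B ↦ BB
    C ↦ CA

A->B, B->BB, C->CA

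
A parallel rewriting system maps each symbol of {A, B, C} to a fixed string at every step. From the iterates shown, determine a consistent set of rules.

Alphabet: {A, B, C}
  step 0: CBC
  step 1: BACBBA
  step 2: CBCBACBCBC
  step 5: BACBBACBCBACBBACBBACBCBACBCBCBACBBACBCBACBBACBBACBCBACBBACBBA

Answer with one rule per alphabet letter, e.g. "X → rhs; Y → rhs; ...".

A->C, B->CB, C->BA

  step 1 ⇒ step 2: BACBBA ⇒ CB·C·BA·CB·CB·C
    A ↦ C
    B ↦ CB
    C ↦ BA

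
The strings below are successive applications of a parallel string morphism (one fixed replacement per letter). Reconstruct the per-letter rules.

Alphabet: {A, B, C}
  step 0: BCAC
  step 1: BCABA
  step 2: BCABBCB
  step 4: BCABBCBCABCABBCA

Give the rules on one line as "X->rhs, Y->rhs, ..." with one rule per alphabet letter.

A->B, B->BC, C->A

  step 1 ⇒ step 2: BCABA ⇒ BC·A·B·BC·B
    A ↦ B
    B ↦ BC
    C ↦ A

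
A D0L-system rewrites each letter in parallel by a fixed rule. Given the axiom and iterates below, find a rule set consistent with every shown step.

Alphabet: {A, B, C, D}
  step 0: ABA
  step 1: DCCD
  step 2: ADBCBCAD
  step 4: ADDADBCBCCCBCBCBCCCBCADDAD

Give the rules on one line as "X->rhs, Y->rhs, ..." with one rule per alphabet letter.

A->D, B->CC, C->BC, D->AD

  step 1 ⇒ step 2: DCCD ⇒ AD·BC·BC·AD
    C ↦ BC
    D ↦ AD
  step 0 ⇒ step 1: ABA ⇒ D·CC·D
    A ↦ D
  step 0 ⇒ step 1: ABA ⇒ D·CC·D
    B ↦ CC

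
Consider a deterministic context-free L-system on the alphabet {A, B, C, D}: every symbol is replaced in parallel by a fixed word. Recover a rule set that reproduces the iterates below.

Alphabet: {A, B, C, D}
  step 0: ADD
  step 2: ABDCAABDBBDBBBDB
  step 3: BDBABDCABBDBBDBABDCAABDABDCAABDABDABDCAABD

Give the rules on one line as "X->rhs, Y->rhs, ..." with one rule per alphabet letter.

  step 2 ⇒ step 3: ABDCAABDBBDBBBDB ⇒ BDB·ABD·CA·B·BDB·BDB·ABD·CA·ABD·ABD·CA·ABD·ABD·ABD·CA·ABD
    A ↦ BDB
    B ↦ ABD
    C ↦ B
    D ↦ CA

A->BDB, B->ABD, C->B, D->CA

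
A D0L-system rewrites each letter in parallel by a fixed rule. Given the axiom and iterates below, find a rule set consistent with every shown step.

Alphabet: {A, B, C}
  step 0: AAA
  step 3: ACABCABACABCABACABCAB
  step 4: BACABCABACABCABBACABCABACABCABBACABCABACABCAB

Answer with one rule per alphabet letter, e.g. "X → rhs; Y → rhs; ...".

A->B, B->CAB, C->ACA

  step 3 ⇒ step 4: ACABCABACABCABACABCAB ⇒ B·ACA·B·CAB·ACA·B·CAB·B·ACA·B·CAB·ACA·B·CAB·B·ACA·B·CAB·ACA·B·CAB
    A ↦ B
    B ↦ CAB
    C ↦ ACA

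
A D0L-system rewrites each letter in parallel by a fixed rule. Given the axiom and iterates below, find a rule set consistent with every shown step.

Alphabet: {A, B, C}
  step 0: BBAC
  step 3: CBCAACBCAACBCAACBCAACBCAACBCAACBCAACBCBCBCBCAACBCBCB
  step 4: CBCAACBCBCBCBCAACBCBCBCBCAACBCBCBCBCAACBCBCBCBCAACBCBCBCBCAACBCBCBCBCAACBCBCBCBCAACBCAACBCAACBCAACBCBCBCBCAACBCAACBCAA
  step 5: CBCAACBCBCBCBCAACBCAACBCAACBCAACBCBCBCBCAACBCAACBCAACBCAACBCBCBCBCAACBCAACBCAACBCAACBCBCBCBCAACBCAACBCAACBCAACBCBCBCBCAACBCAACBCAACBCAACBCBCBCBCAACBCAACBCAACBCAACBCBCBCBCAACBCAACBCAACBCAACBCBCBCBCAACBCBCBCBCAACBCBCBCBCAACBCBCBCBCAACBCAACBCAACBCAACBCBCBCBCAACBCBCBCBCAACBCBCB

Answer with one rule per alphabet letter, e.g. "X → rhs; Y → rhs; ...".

  step 4 ⇒ step 5: CBCAACBCBCBCBCAACBCBCBCBCAACBCBCBCBCAACBCBCBCBCAACBCBCBCBCAACBCBCBCBCAACBCBCBCBCAACBCAACBCAACBCAACBCBCBCBCAACBCAACBCAA ⇒ CB·CAA·CB·CB·CB·CB·CAA·CB·CAA·CB·CAA·CB·CAA·CB·CB·CB·CB·CAA·CB·CAA·CB·CAA·CB·CAA·CB·CB·CB·CB·CAA·CB·CAA·CB·CAA·CB·CAA·CB·CB·CB·CB·CAA·CB·CAA·CB·CAA·CB·CAA·CB·CB·CB·CB·CAA·CB·CAA·CB·CAA·CB·CAA·CB·CB·CB·CB·CAA·CB·CAA·CB·CAA·CB·CAA·CB·CB·CB·CB·CAA·CB·CAA·CB·CAA·CB·CAA·CB·CB·CB·CB·CAA·CB·CB·CB·CB·CAA·CB·CB·CB·CB·CAA·CB·CB·CB·CB·CAA·CB·CAA·CB·CAA·CB·CAA·CB·CB·CB·CB·CAA·CB·CB·CB·CB·CAA·CB·CB·CB
    A ↦ CB
    B ↦ CAA
    C ↦ CB

A->CB, B->CAA, C->CB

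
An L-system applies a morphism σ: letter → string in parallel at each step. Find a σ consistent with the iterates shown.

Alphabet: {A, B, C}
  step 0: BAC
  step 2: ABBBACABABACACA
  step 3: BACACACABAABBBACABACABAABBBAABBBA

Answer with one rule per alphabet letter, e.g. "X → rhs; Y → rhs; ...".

A->BA, B->CA, C->ABB

  step 2 ⇒ step 3: ABBBACABABACACA ⇒ BA·CA·CA·CA·BA·ABB·BA·CA·BA·CA·BA·ABB·BA·ABB·BA
    A ↦ BA
    B ↦ CA
    C ↦ ABB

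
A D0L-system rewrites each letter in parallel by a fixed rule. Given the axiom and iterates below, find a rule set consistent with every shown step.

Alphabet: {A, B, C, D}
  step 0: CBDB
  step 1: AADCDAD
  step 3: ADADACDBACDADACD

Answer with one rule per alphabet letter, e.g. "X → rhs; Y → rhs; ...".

  step 0 ⇒ step 1: CBDB ⇒ A·AD·CD·AD
    B ↦ AD
    C ↦ A
    D ↦ CD
    A ↦ B  (constrained at step 1)

A->B, B->AD, C->A, D->CD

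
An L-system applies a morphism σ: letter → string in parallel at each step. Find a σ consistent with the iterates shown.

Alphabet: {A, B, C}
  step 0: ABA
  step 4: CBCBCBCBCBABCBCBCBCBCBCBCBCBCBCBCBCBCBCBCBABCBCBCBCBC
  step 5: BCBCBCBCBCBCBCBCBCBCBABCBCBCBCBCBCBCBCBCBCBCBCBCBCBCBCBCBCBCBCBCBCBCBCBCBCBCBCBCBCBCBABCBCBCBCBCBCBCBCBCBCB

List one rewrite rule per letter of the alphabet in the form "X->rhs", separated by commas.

A->BAB, B->C, C->BCB

  step 4 ⇒ step 5: CBCBCBCBCBABCBCBCBCBCBCBCBCBCBCBCBCBCBCBCBABCBCBCBCBC ⇒ BCB·C·BCB·C·BCB·C·BCB·C·BCB·C·BAB·C·BCB·C·BCB·C·BCB·C·BCB·C·BCB·C·BCB·C·BCB·C·BCB·C·BCB·C·BCB·C·BCB·C·BCB·C·BCB·C·BCB·C·BCB·C·BAB·C·BCB·C·BCB·C·BCB·C·BCB·C·BCB
    A ↦ BAB
    B ↦ C
    C ↦ BCB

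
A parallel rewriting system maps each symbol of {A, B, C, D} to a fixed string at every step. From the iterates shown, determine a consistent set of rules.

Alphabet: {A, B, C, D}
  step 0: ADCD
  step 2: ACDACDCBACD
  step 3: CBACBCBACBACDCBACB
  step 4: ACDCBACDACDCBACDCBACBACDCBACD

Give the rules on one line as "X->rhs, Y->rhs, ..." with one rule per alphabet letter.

  step 3 ⇒ step 4: CBACBCBACBACDCBACB ⇒ A·CD·CB·A·CD·A·CD·CB·A·CD·CB·A·CB·A·CD·CB·A·CD
    A ↦ CB
    B ↦ CD
    C ↦ A
    D ↦ CB

A->CB, B->CD, C->A, D->CB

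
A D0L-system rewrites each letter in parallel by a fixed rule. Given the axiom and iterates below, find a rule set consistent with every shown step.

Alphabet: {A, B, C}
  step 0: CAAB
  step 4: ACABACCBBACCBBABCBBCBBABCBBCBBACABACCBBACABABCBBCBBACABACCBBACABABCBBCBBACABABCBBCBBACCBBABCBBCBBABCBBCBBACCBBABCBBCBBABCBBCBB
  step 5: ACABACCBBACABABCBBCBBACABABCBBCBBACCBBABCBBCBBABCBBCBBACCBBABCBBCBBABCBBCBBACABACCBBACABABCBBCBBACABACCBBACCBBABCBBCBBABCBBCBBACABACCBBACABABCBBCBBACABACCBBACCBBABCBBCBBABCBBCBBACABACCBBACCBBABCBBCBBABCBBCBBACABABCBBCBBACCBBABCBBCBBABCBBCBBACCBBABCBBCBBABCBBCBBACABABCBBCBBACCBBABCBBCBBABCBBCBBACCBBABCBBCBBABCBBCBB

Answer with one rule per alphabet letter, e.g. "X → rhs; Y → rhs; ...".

A->AC, B->CBB, C->AB

  step 4 ⇒ step 5: ACABACCBBACCBBABCBBCBBABCBBCBBACABACCBBACABABCBBCBBACABACCBBACABABCBBCBBACABABCBBCBBACCBBABCBBCBBABCBBCBBACCBBABCBBCBBABCBBCBB ⇒ AC·AB·AC·CBB·AC·AB·AB·CBB·CBB·AC·AB·AB·CBB·CBB·AC·CBB·AB·CBB·CBB·AB·CBB·CBB·AC·CBB·AB·CBB·CBB·AB·CBB·CBB·AC·AB·AC·CBB·AC·AB·AB·CBB·CBB·AC·AB·AC·CBB·AC·CBB·AB·CBB·CBB·AB·CBB·CBB·AC·AB·AC·CBB·AC·AB·AB·CBB·CBB·AC·AB·AC·CBB·AC·CBB·AB·CBB·CBB·AB·CBB·CBB·AC·AB·AC·CBB·AC·CBB·AB·CBB·CBB·AB·CBB·CBB·AC·AB·AB·CBB·CBB·AC·CBB·AB·CBB·CBB·AB·CBB·CBB·AC·CBB·AB·CBB·CBB·AB·CBB·CBB·AC·AB·AB·CBB·CBB·AC·CBB·AB·CBB·CBB·AB·CBB·CBB·AC·CBB·AB·CBB·CBB·AB·CBB·CBB
    A ↦ AC
    B ↦ CBB
    C ↦ AB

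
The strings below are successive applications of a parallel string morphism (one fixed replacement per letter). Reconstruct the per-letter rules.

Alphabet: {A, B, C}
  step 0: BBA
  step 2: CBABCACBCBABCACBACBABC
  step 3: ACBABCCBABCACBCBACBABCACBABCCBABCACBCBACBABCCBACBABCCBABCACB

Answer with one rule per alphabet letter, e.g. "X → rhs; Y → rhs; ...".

  step 2 ⇒ step 3: CBABCACBCBABCACBACBABC ⇒ ACB·ABC·CB·ABC·ACB·CB·ACB·ABC·ACB·ABC·CB·ABC·ACB·CB·ACB·ABC·CB·ACB·ABC·CB·ABC·ACB
    A ↦ CB
    B ↦ ABC
    C ↦ ACB

A->CB, B->ABC, C->ACB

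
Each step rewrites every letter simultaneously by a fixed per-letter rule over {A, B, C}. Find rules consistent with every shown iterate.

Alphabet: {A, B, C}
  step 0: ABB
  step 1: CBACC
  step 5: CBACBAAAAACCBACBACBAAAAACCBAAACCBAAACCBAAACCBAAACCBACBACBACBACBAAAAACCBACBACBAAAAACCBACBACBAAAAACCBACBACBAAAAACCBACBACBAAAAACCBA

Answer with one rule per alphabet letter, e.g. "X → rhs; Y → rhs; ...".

  step 0 ⇒ step 1: ABB ⇒ CBA·C·C
    A ↦ CBA
    B ↦ C
    C ↦ AA  (constrained at step 1)

A->CBA, B->C, C->AA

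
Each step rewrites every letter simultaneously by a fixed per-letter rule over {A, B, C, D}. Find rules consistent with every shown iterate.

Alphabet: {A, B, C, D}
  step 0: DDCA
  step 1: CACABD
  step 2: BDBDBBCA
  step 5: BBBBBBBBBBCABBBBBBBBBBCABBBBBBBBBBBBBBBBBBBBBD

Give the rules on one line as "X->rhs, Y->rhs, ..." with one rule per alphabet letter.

  step 1 ⇒ step 2: CACABD ⇒ B·D·B·D·BB·CA
    A ↦ D
    B ↦ BB
    C ↦ B
    D ↦ CA

A->D, B->BB, C->B, D->CA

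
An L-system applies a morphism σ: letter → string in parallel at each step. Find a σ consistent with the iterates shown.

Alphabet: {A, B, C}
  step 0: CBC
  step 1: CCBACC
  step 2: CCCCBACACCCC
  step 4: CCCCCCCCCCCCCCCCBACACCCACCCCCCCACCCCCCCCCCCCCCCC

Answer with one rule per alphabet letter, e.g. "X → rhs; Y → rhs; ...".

  step 1 ⇒ step 2: CCBACC ⇒ CC·CC·BA·CA·CC·CC
    A ↦ CA
    B ↦ BA
    C ↦ CC

A->CA, B->BA, C->CC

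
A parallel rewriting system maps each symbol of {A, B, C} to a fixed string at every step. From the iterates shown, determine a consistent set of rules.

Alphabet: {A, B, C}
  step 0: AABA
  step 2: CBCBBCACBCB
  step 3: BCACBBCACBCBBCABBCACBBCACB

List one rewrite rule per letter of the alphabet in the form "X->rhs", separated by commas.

  step 2 ⇒ step 3: CBCBBCACBCB ⇒ BCA·CB·BCA·CB·CB·BCA·B·BCA·CB·BCA·CB
    A ↦ B
    B ↦ CB
    C ↦ BCA

A->B, B->CB, C->BCA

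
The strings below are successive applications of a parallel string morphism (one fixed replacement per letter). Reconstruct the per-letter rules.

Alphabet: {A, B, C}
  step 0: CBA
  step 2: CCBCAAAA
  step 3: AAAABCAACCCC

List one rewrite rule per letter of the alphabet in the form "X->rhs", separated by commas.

A->C, B->BC, C->AA

  step 2 ⇒ step 3: CCBCAAAA ⇒ AA·AA·BC·AA·C·C·C·C
    A ↦ C
    B ↦ BC
    C ↦ AA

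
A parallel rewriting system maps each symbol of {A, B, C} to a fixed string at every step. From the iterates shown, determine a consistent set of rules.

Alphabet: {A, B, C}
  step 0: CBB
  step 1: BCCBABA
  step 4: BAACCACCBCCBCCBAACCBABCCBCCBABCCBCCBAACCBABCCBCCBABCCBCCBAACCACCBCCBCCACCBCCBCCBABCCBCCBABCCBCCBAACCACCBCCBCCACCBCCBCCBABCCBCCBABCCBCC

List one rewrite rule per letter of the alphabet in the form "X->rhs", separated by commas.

  step 0 ⇒ step 1: CBB ⇒ BCC·BA·BA
    B ↦ BA
    C ↦ BCC
    A ↦ ACC  (constrained at step 1)

A->ACC, B->BA, C->BCC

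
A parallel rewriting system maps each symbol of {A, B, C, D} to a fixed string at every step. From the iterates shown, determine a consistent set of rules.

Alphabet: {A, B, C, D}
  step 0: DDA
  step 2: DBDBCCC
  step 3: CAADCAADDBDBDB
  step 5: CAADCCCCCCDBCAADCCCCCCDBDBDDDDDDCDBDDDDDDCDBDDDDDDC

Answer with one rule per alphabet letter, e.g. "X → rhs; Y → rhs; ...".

A->DDD, B->AAD, C->DB, D->C

  step 2 ⇒ step 3: DBDBCCC ⇒ C·AAD·C·AAD·DB·DB·DB
    B ↦ AAD
    C ↦ DB
    D ↦ C
    A ↦ DDD  (constrained at step 0)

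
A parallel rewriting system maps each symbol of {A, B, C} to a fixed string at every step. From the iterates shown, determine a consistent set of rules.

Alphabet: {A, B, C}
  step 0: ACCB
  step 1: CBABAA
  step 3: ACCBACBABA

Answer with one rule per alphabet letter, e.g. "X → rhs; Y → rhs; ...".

  step 0 ⇒ step 1: ACCB ⇒ C·BA·BA·A
    A ↦ C
    B ↦ A
    C ↦ BA

A->C, B->A, C->BA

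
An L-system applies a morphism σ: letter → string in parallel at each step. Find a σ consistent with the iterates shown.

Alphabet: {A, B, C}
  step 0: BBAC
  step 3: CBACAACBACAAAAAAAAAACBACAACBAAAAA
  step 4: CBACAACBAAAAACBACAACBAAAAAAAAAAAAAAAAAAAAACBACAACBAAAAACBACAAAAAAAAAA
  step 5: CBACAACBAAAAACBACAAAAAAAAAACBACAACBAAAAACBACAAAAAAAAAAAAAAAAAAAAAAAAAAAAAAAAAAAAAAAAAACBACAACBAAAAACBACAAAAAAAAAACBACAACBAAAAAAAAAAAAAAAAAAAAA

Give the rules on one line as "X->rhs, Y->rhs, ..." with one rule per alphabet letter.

A->AA, B->C, C->CBA

  step 4 ⇒ step 5: CBACAACBAAAAACBACAACBAAAAAAAAAAAAAAAAAAAAACBACAACBAAAAACBACAAAAAAAAAA ⇒ CBA·C·AA·CBA·AA·AA·CBA·C·AA·AA·AA·AA·AA·CBA·C·AA·CBA·AA·AA·CBA·C·AA·AA·AA·AA·AA·AA·AA·AA·AA·AA·AA·AA·AA·AA·AA·AA·AA·AA·AA·AA·AA·CBA·C·AA·CBA·AA·AA·CBA·C·AA·AA·AA·AA·AA·CBA·C·AA·CBA·AA·AA·AA·AA·AA·AA·AA·AA·AA·AA
    A ↦ AA
    B ↦ C
    C ↦ CBA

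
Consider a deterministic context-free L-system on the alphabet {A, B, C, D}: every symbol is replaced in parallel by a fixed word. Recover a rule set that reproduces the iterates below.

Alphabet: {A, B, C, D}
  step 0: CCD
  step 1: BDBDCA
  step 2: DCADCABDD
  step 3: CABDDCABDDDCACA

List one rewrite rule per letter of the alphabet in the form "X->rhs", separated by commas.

A->D, B->D, C->BD, D->CA

  step 2 ⇒ step 3: DCADCABDD ⇒ CA·BD·D·CA·BD·D·D·CA·CA
    A ↦ D
    B ↦ D
    C ↦ BD
    D ↦ CA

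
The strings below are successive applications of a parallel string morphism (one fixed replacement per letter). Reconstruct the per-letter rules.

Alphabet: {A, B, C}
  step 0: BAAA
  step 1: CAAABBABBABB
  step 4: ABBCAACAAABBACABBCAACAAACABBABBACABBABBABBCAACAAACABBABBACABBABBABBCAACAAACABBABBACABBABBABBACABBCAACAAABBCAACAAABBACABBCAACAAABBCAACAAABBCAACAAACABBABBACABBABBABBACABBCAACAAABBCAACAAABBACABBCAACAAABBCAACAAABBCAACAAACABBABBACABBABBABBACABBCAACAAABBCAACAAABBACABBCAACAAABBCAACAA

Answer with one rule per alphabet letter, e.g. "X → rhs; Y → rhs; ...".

A->ABB, B->CAA, C->AC

  step 0 ⇒ step 1: BAAA ⇒ CAA·ABB·ABB·ABB
    A ↦ ABB
    B ↦ CAA
    C ↦ AC  (constrained at step 1)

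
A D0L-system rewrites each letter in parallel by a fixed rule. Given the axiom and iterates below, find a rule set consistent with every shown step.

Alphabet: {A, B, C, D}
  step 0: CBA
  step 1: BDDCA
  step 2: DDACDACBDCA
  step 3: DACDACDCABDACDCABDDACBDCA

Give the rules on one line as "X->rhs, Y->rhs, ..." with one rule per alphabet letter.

  step 2 ⇒ step 3: DDACDACBDCA ⇒ DAC·DAC·DCA·B·DAC·DCA·B·D·DAC·B·DCA
    A ↦ DCA
    B ↦ D
    C ↦ B
    D ↦ DAC

A->DCA, B->D, C->B, D->DAC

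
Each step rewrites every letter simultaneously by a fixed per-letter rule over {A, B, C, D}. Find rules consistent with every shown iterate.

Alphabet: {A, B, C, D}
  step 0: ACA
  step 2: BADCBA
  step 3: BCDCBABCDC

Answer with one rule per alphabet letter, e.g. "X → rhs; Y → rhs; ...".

A->DC, B->BC, C->A, D->B

  step 2 ⇒ step 3: BADCBA ⇒ BC·DC·B·A·BC·DC
    A ↦ DC
    B ↦ BC
    C ↦ A
    D ↦ B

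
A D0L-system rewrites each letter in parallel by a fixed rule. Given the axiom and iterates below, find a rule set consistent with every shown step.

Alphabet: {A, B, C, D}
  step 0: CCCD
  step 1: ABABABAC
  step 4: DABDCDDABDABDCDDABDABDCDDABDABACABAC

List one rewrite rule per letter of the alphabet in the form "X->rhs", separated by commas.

A->D, B->CD, C->AB, D->AC

  step 0 ⇒ step 1: CCCD ⇒ AB·AB·AB·AC
    C ↦ AB
    D ↦ AC
    A ↦ D  (constrained at step 1)
    B ↦ CD  (constrained at step 1)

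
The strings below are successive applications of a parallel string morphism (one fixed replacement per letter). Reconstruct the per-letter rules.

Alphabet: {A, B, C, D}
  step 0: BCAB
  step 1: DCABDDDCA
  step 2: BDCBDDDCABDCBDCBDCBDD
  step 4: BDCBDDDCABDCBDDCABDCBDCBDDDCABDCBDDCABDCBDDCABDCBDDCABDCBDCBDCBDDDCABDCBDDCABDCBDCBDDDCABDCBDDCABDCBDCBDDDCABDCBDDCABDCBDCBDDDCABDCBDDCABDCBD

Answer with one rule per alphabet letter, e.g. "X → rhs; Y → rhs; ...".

A->D, B->DCA, C->BD, D->BDC

  step 1 ⇒ step 2: DCABDDDCA ⇒ BDC·BD·D·DCA·BDC·BDC·BDC·BD·D
    A ↦ D
    B ↦ DCA
    C ↦ BD
    D ↦ BDC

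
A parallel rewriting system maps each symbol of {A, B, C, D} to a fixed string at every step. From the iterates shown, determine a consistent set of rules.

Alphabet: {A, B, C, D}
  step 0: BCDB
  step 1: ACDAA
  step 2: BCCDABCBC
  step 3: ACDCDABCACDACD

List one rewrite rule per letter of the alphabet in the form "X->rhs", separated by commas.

  step 2 ⇒ step 3: BCCDABCBC ⇒ A·CD·CD·A·BC·A·CD·A·CD
    A ↦ BC
    B ↦ A
    C ↦ CD
    D ↦ A

A->BC, B->A, C->CD, D->A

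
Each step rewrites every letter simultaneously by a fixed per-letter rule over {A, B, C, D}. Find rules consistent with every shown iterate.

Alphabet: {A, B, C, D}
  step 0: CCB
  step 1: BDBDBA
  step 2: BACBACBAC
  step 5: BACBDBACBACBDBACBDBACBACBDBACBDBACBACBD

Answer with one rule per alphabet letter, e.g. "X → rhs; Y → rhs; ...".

  step 1 ⇒ step 2: BDBDBA ⇒ BA·C·BA·C·BA·C
    A ↦ C
    B ↦ BA
    D ↦ C
  step 0 ⇒ step 1: CCB ⇒ BD·BD·BA
    C ↦ BD

A->C, B->BA, C->BD, D->C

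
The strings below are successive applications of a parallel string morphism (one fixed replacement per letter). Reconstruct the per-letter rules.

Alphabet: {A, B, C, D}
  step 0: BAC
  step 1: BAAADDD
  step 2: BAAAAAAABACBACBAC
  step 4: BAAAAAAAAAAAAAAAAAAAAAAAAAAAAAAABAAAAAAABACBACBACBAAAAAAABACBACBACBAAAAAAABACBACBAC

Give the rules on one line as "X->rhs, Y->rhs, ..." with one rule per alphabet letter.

A->AA, B->BA, C->DDD, D->BAC

  step 1 ⇒ step 2: BAAADDD ⇒ BA·AA·AA·AA·BAC·BAC·BAC
    A ↦ AA
    B ↦ BA
    D ↦ BAC
  step 0 ⇒ step 1: BAC ⇒ BA·AA·DDD
    C ↦ DDD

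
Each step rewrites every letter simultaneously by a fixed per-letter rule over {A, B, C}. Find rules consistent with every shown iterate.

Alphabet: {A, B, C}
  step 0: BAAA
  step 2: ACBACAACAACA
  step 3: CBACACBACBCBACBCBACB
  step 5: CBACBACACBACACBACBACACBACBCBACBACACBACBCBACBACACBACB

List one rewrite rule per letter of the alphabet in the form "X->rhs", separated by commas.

A->CB, B->CA, C->A

  step 2 ⇒ step 3: ACBACAACAACA ⇒ CB·A·CA·CB·A·CB·CB·A·CB·CB·A·CB
    A ↦ CB
    B ↦ CA
    C ↦ A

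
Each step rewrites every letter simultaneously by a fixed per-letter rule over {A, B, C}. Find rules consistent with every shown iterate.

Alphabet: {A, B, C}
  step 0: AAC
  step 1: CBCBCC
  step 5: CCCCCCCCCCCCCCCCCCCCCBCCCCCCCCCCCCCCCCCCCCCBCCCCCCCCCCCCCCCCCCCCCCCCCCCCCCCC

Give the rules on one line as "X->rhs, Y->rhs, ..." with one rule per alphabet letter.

A->CB, B->A, C->CC

  step 0 ⇒ step 1: AAC ⇒ CB·CB·CC
    A ↦ CB
    C ↦ CC
    B ↦ A  (constrained at step 1)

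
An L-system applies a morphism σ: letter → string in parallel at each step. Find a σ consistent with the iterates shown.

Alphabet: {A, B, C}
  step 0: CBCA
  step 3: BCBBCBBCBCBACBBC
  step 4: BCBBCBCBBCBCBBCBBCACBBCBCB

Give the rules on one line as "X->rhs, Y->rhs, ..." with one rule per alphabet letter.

A->AC, B->BC, C->B

  step 3 ⇒ step 4: BCBBCBBCBCBACBBC ⇒ BC·B·BC·BC·B·BC·BC·B·BC·B·BC·AC·B·BC·BC·B
    A ↦ AC
    B ↦ BC
    C ↦ B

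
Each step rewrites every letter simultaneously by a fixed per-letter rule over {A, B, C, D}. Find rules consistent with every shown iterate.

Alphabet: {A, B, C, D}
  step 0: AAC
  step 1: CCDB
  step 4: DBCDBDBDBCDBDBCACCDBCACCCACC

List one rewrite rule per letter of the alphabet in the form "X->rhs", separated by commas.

  step 0 ⇒ step 1: AAC ⇒ C·C·DB
    A ↦ C
    C ↦ DB
    B ↦ CC  (constrained at step 1)
    D ↦ CA  (constrained at step 1)

A->C, B->CC, C->DB, D->CA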